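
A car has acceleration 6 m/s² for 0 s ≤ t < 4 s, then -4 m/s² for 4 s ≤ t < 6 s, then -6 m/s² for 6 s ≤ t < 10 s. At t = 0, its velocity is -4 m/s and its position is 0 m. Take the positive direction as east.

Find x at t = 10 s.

On each constant-a segment, Δv = aΔt and Δx = v₀Δt + ½aΔt²; chain segment to segment.
0–4 s: v starts -4 m/s; Δx = -4·4 + ½·6·4² = 32 m; v ends 20 m/s.
4–6 s: v starts 20 m/s; Δx = 20·2 + ½·-4·2² = 32 m; v ends 12 m/s.
6–10 s: v starts 12 m/s; Δx = 12·4 + ½·-6·4² = 0 m; v ends -12 m/s.
x(10) = 0 + Σ Δx = 64 m.

64 m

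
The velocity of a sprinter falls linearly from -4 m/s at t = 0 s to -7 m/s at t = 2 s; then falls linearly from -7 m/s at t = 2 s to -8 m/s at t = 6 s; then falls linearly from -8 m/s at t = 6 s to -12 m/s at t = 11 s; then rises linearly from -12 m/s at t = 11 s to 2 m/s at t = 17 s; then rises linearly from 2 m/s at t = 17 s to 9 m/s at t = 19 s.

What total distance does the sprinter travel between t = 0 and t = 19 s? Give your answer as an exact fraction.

936/7 m

Total distance travelled is ∫|v| dt — sum the magnitudes of each area piece.
0–2 s: |½(-4 + -7)(2)| = 11 m
2–6 s: |½(-7 + -8)(4)| = 30 m
6–11 s: |½(-8 + -12)(5)| = 50 m
11–17 s: v = 0 at t = 113/7 s; triangle areas 216/7 + 6/7 = 222/7 m
17–19 s: |½(2 + 9)(2)| = 11 m
Total distance = 936/7 m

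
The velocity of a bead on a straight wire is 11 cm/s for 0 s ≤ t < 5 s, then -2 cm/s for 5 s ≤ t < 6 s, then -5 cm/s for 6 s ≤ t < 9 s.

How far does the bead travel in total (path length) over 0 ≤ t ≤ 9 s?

Distance (not displacement) is the total path length: add the absolute areas under v-t.
0–5 s: |11| × 5 = 55 cm
5–6 s: |-2| × 1 = 2 cm
6–9 s: |-5| × 3 = 15 cm
Total distance = 72 cm

72 cm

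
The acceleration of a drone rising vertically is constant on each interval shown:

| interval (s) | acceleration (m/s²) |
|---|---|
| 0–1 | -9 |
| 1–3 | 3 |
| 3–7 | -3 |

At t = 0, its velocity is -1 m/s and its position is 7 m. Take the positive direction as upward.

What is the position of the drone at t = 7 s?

-52.5 m

On each constant-a segment, Δv = aΔt and Δx = v₀Δt + ½aΔt²; chain segment to segment.
0–1 s: v starts -1 m/s; Δx = -1·1 + ½·-9·1² = -5.5 m; v ends -10 m/s.
1–3 s: v starts -10 m/s; Δx = -10·2 + ½·3·2² = -14 m; v ends -4 m/s.
3–7 s: v starts -4 m/s; Δx = -4·4 + ½·-3·4² = -40 m; v ends -16 m/s.
x(7) = 7 + Σ Δx = -52.5 m.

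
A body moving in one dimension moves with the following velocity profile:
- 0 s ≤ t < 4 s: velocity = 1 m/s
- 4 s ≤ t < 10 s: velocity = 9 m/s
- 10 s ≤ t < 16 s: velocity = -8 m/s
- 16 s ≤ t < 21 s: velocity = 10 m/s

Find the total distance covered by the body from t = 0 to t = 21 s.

156 m

Distance (not displacement) is the total path length: add the absolute areas under v-t.
0–4 s: |1| × 4 = 4 m
4–10 s: |9| × 6 = 54 m
10–16 s: |-8| × 6 = 48 m
16–21 s: |10| × 5 = 50 m
Total distance = 156 m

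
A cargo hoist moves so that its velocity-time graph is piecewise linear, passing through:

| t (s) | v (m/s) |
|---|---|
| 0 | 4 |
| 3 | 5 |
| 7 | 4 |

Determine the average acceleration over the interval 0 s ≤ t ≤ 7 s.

0 m/s²

Average acceleration = Δv/Δt = (4 − 4)/(7 − 0) = 0 m/s².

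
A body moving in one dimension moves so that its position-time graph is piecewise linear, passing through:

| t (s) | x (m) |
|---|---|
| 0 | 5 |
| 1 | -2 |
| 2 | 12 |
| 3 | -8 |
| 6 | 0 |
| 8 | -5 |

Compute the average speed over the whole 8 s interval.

6.75 m/s

Average speed = (total path length)/(elapsed time); on a piecewise-linear x-t graph the path length is Σ|Δx|.
0–1 s: |Δx| = |-2 − 5| = 7 m
1–2 s: |Δx| = |12 − -2| = 14 m
2–3 s: |Δx| = |-8 − 12| = 20 m
3–6 s: |Δx| = |0 − -8| = 8 m
6–8 s: |Δx| = |-5 − 0| = 5 m
Total path = 54 m; average speed = 54/8 = 6.75 m/s.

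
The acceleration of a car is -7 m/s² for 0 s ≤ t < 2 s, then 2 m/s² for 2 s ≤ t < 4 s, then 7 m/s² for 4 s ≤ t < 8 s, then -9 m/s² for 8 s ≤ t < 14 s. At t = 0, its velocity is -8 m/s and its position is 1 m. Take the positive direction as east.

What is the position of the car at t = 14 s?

On each constant-a segment, Δv = aΔt and Δx = v₀Δt + ½aΔt²; chain segment to segment.
0–2 s: v starts -8 m/s; Δx = -8·2 + ½·-7·2² = -30 m; v ends -22 m/s.
2–4 s: v starts -22 m/s; Δx = -22·2 + ½·2·2² = -40 m; v ends -18 m/s.
4–8 s: v starts -18 m/s; Δx = -18·4 + ½·7·4² = -16 m; v ends 10 m/s.
8–14 s: v starts 10 m/s; Δx = 10·6 + ½·-9·6² = -102 m; v ends -44 m/s.
x(14) = 1 + Σ Δx = -187 m.

-187 m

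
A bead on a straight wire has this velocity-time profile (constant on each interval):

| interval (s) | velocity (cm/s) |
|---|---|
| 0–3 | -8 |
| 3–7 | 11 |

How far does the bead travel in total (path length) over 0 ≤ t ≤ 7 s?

68 cm

Distance (not displacement) is the total path length: add the absolute areas under v-t.
0–3 s: |-8| × 3 = 24 cm
3–7 s: |11| × 4 = 44 cm
Total distance = 68 cm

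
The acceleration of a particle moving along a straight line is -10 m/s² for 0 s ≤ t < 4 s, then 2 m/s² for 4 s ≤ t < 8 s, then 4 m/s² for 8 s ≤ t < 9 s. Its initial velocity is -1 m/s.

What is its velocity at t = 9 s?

Δv equals the area under the a-t graph; then v = v₀ + Δv.
0–4 s: -10 × 4 = -40 m/s
4–8 s: 2 × 4 = 8 m/s
8–9 s: 4 × 1 = 4 m/s
Δv = -28 m/s, so v(9) = -1 + (-28) = -29 m/s.

-29 m/s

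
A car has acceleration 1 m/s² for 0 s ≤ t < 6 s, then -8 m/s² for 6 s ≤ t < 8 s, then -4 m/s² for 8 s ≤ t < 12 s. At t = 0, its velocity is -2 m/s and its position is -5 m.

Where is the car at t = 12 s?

-87 m

On each constant-a segment, Δv = aΔt and Δx = v₀Δt + ½aΔt²; chain segment to segment.
0–6 s: v starts -2 m/s; Δx = -2·6 + ½·1·6² = 6 m; v ends 4 m/s.
6–8 s: v starts 4 m/s; Δx = 4·2 + ½·-8·2² = -8 m; v ends -12 m/s.
8–12 s: v starts -12 m/s; Δx = -12·4 + ½·-4·4² = -80 m; v ends -28 m/s.
x(12) = -5 + Σ Δx = -87 m.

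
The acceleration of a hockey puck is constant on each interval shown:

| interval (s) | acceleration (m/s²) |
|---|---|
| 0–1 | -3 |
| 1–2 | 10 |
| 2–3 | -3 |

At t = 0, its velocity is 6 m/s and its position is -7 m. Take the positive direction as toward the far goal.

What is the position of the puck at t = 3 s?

17 m

On each constant-a segment, Δv = aΔt and Δx = v₀Δt + ½aΔt²; chain segment to segment.
0–1 s: v starts 6 m/s; Δx = 6·1 + ½·-3·1² = 4.5 m; v ends 3 m/s.
1–2 s: v starts 3 m/s; Δx = 3·1 + ½·10·1² = 8 m; v ends 13 m/s.
2–3 s: v starts 13 m/s; Δx = 13·1 + ½·-3·1² = 11.5 m; v ends 10 m/s.
x(3) = -7 + Σ Δx = 17 m.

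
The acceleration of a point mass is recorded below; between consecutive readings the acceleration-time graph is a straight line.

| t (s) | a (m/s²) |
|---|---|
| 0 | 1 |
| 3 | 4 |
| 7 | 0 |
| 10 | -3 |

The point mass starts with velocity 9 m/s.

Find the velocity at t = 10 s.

20 m/s

Δv equals the area under the a-t graph; then v = v₀ + Δv.
0–3 s: ½(1 + 4)(3) = 7.5 m/s
3–7 s: ½(4 + 0)(4) = 8 m/s
7–10 s: ½(0 + -3)(3) = -4.5 m/s
Δv = 11 m/s, so v(10) = 9 + (11) = 20 m/s.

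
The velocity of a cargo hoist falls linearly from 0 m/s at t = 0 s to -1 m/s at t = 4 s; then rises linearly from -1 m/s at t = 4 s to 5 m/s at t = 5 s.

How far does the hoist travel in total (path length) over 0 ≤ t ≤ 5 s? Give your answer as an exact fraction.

Distance (not displacement) is the total path length: add the absolute areas under v-t.
0–4 s: |½(0 + -1)(4)| = 2 m
4–5 s: v = 0 at t = 25/6 s; triangle areas 1/12 + 25/12 = 13/6 m
Total distance = 25/6 m

25/6 m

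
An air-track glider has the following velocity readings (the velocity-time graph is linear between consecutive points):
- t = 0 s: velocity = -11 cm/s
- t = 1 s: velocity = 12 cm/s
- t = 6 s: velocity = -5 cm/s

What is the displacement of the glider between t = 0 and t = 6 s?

18 cm

Displacement is the signed area under the v-t curve.
0–1 s: ½(-11 + 12)(1) = 0.5 cm
1–6 s: ½(12 + -5)(5) = 17.5 cm
Net displacement = 18 cm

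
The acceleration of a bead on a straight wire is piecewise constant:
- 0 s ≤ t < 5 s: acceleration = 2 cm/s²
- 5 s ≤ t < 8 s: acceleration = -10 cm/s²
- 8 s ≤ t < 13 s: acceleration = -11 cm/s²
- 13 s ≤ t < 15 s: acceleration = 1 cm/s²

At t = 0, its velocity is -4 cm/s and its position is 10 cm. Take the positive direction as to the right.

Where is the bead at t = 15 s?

On each constant-a segment, Δv = aΔt and Δx = v₀Δt + ½aΔt²; chain segment to segment.
0–5 s: v starts -4 cm/s; Δx = -4·5 + ½·2·5² = 5 cm; v ends 6 cm/s.
5–8 s: v starts 6 cm/s; Δx = 6·3 + ½·-10·3² = -27 cm; v ends -24 cm/s.
8–13 s: v starts -24 cm/s; Δx = -24·5 + ½·-11·5² = -257.5 cm; v ends -79 cm/s.
13–15 s: v starts -79 cm/s; Δx = -79·2 + ½·1·2² = -156 cm; v ends -77 cm/s.
x(15) = 10 + Σ Δx = -425.5 cm.

-425.5 cm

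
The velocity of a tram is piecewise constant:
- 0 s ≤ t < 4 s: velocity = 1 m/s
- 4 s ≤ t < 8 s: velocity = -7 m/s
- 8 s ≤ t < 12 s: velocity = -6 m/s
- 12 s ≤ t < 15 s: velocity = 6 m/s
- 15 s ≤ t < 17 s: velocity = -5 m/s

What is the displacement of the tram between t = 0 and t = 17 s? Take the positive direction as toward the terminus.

Displacement is the signed area under the v-t curve.
0–4 s: 1 × 4 = 4 m
4–8 s: -7 × 4 = -28 m
8–12 s: -6 × 4 = -24 m
12–15 s: 6 × 3 = 18 m
15–17 s: -5 × 2 = -10 m
Net displacement = -40 m

-40 m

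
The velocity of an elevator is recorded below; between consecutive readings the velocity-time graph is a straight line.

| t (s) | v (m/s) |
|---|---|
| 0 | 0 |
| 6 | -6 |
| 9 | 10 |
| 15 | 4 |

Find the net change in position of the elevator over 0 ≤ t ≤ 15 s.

Displacement is the signed area under the v-t curve.
0–6 s: ½(0 + -6)(6) = -18 m
6–9 s: ½(-6 + 10)(3) = 6 m
9–15 s: ½(10 + 4)(6) = 42 m
Net displacement = 30 m

30 m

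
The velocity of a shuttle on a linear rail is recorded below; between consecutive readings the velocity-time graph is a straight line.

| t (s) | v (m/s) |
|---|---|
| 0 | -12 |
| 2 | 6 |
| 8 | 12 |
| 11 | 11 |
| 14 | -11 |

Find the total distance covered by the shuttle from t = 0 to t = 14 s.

Total distance travelled is ∫|v| dt — sum the magnitudes of each area piece.
0–2 s: v = 0 at t = 4/3 s; triangle areas 8 + 2 = 10 m
2–8 s: |½(6 + 12)(6)| = 54 m
8–11 s: |½(12 + 11)(3)| = 34.5 m
11–14 s: v = 0 at t = 12.5 s; triangle areas 8.25 + 8.25 = 16.5 m
Total distance = 115 m

115 m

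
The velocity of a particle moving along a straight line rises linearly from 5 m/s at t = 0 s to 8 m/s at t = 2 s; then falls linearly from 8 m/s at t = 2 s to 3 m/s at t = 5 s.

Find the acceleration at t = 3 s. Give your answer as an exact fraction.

Acceleration is the slope of the v-t graph on 2–5 s: (3 − 8)/(5 − 2) = -5/3 m/s².

-5/3 m/s²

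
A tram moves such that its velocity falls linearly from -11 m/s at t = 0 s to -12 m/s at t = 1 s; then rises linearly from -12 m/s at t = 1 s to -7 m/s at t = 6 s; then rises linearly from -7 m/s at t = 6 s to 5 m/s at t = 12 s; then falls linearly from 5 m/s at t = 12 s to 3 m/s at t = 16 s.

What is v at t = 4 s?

On 1–6 s the graph is linear from -12 to -7 m/s: v(4) = -12 + (-7 − -12)·(4 − 1)/(6 − 1) = -9 m/s.

-9 m/s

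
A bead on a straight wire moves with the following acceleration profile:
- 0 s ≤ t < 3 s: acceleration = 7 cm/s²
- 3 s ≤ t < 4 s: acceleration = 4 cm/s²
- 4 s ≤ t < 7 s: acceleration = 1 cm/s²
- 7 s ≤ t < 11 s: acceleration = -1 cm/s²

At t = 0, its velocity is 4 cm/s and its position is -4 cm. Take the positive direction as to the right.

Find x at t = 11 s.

278 cm

On each constant-a segment, Δv = aΔt and Δx = v₀Δt + ½aΔt²; chain segment to segment.
0–3 s: v starts 4 cm/s; Δx = 4·3 + ½·7·3² = 43.5 cm; v ends 25 cm/s.
3–4 s: v starts 25 cm/s; Δx = 25·1 + ½·4·1² = 27 cm; v ends 29 cm/s.
4–7 s: v starts 29 cm/s; Δx = 29·3 + ½·1·3² = 91.5 cm; v ends 32 cm/s.
7–11 s: v starts 32 cm/s; Δx = 32·4 + ½·-1·4² = 120 cm; v ends 28 cm/s.
x(11) = -4 + Σ Δx = 278 cm.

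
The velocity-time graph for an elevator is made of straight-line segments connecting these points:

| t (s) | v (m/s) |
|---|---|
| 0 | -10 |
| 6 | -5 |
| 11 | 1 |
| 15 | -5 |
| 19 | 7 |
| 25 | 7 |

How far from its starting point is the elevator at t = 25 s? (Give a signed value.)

-17 m

Displacement is the signed area under the v-t curve.
0–6 s: ½(-10 + -5)(6) = -45 m
6–11 s: ½(-5 + 1)(5) = -10 m
11–15 s: ½(1 + -5)(4) = -8 m
15–19 s: ½(-5 + 7)(4) = 4 m
19–25 s: 7 × 6 = 42 m
Net displacement = -17 m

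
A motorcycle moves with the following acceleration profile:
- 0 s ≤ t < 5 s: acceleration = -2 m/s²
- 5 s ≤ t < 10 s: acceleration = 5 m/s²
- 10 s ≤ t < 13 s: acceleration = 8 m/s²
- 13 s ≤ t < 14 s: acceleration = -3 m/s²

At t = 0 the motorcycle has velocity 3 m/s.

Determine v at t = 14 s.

39 m/s

Δv equals the area under the a-t graph; then v = v₀ + Δv.
0–5 s: -2 × 5 = -10 m/s
5–10 s: 5 × 5 = 25 m/s
10–13 s: 8 × 3 = 24 m/s
13–14 s: -3 × 1 = -3 m/s
Δv = 36 m/s, so v(14) = 3 + (36) = 39 m/s.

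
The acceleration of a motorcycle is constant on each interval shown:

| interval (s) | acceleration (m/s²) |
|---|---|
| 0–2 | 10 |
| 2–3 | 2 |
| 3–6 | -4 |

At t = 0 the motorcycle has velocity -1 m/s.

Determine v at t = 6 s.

9 m/s

Δv equals the area under the a-t graph; then v = v₀ + Δv.
0–2 s: 10 × 2 = 20 m/s
2–3 s: 2 × 1 = 2 m/s
3–6 s: -4 × 3 = -12 m/s
Δv = 10 m/s, so v(6) = -1 + (10) = 9 m/s.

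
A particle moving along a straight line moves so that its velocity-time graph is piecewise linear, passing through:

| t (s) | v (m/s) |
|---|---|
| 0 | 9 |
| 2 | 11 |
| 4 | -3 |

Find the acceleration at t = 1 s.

Acceleration is the slope of the v-t graph on 0–2 s: (11 − 9)/(2 − 0) = 1 m/s².

1 m/s²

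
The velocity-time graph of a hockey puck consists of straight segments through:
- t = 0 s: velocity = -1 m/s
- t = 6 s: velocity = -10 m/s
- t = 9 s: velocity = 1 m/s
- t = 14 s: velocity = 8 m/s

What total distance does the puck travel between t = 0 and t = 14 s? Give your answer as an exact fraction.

Total distance travelled is ∫|v| dt — sum the magnitudes of each area piece.
0–6 s: |½(-1 + -10)(6)| = 33 m
6–9 s: v = 0 at t = 96/11 s; triangle areas 150/11 + 3/22 = 303/22 m
9–14 s: |½(1 + 8)(5)| = 22.5 m
Total distance = 762/11 m

762/11 m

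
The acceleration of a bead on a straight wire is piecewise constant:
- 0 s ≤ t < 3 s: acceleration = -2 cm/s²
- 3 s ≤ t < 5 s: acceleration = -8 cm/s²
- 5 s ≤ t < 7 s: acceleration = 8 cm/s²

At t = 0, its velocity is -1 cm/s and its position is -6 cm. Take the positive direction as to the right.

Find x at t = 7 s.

-78 cm

On each constant-a segment, Δv = aΔt and Δx = v₀Δt + ½aΔt²; chain segment to segment.
0–3 s: v starts -1 cm/s; Δx = -1·3 + ½·-2·3² = -12 cm; v ends -7 cm/s.
3–5 s: v starts -7 cm/s; Δx = -7·2 + ½·-8·2² = -30 cm; v ends -23 cm/s.
5–7 s: v starts -23 cm/s; Δx = -23·2 + ½·8·2² = -30 cm; v ends -7 cm/s.
x(7) = -6 + Σ Δx = -78 cm.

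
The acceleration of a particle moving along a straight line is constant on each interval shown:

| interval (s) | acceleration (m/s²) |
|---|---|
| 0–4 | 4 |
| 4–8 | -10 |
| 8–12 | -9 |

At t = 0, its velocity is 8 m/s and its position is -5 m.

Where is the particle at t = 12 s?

On each constant-a segment, Δv = aΔt and Δx = v₀Δt + ½aΔt²; chain segment to segment.
0–4 s: v starts 8 m/s; Δx = 8·4 + ½·4·4² = 64 m; v ends 24 m/s.
4–8 s: v starts 24 m/s; Δx = 24·4 + ½·-10·4² = 16 m; v ends -16 m/s.
8–12 s: v starts -16 m/s; Δx = -16·4 + ½·-9·4² = -136 m; v ends -52 m/s.
x(12) = -5 + Σ Δx = -61 m.

-61 m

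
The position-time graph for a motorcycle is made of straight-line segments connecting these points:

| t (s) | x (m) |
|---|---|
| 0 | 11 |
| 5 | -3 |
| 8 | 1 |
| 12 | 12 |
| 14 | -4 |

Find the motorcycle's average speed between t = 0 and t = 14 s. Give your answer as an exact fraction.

45/14 m/s

Average speed = (total path length)/(elapsed time); on a piecewise-linear x-t graph the path length is Σ|Δx|.
0–5 s: |Δx| = |-3 − 11| = 14 m
5–8 s: |Δx| = |1 − -3| = 4 m
8–12 s: |Δx| = |12 − 1| = 11 m
12–14 s: |Δx| = |-4 − 12| = 16 m
Total path = 45 m; average speed = 45/14 = 45/14 m/s.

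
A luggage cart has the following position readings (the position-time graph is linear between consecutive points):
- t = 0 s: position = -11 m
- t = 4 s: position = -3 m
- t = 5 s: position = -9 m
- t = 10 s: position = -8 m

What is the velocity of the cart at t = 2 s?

2 m/s

Velocity is the slope of the x-t graph on 0–4 s: (-3 − -11)/(4 − 0) = 2 m/s.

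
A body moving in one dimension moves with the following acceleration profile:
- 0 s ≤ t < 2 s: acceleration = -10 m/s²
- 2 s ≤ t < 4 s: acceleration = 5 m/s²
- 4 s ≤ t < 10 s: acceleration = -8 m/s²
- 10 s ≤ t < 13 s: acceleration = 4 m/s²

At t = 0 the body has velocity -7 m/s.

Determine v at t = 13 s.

Δv equals the area under the a-t graph; then v = v₀ + Δv.
0–2 s: -10 × 2 = -20 m/s
2–4 s: 5 × 2 = 10 m/s
4–10 s: -8 × 6 = -48 m/s
10–13 s: 4 × 3 = 12 m/s
Δv = -46 m/s, so v(13) = -7 + (-46) = -53 m/s.

-53 m/s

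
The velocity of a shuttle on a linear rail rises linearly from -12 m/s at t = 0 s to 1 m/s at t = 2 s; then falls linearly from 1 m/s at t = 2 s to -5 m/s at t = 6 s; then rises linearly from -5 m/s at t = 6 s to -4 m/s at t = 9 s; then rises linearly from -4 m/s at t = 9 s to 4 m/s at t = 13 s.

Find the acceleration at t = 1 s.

6.5 m/s²

Acceleration is the slope of the v-t graph on 0–2 s: (1 − -12)/(2 − 0) = 6.5 m/s².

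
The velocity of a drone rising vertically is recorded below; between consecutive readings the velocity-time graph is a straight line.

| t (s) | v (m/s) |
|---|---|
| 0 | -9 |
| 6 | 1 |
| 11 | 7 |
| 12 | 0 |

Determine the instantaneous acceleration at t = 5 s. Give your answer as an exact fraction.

5/3 m/s²

Acceleration is the slope of the v-t graph on 0–6 s: (1 − -9)/(6 − 0) = 5/3 m/s².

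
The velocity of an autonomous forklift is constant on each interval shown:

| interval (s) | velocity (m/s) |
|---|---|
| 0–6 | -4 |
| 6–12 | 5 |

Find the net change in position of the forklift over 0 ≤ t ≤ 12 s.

6 m

Net displacement equals the area under the velocity-time graph (areas below the axis count negative).
0–6 s: -4 × 6 = -24 m
6–12 s: 5 × 6 = 30 m
Net displacement = 6 m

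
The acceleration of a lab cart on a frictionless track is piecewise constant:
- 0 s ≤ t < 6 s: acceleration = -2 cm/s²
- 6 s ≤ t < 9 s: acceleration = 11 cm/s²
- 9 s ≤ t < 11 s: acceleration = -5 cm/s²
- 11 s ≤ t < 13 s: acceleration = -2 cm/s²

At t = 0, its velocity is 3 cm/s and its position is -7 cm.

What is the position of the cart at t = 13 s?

On each constant-a segment, Δv = aΔt and Δx = v₀Δt + ½aΔt²; chain segment to segment.
0–6 s: v starts 3 cm/s; Δx = 3·6 + ½·-2·6² = -18 cm; v ends -9 cm/s.
6–9 s: v starts -9 cm/s; Δx = -9·3 + ½·11·3² = 22.5 cm; v ends 24 cm/s.
9–11 s: v starts 24 cm/s; Δx = 24·2 + ½·-5·2² = 38 cm; v ends 14 cm/s.
11–13 s: v starts 14 cm/s; Δx = 14·2 + ½·-2·2² = 24 cm; v ends 10 cm/s.
x(13) = -7 + Σ Δx = 59.5 cm.

59.5 cm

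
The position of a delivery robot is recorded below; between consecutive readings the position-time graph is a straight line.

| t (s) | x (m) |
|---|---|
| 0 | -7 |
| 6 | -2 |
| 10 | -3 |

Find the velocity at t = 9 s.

-0.25 m/s

Velocity is the slope of the x-t graph on 6–10 s: (-3 − -2)/(10 − 6) = -0.25 m/s.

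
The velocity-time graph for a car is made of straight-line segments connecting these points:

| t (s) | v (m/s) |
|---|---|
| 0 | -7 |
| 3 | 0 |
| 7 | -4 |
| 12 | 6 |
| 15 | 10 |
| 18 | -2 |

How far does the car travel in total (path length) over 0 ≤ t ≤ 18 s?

68.5 m

Total distance travelled is ∫|v| dt — sum the magnitudes of each area piece.
0–3 s: |½(-7 + 0)(3)| = 10.5 m
3–7 s: |½(0 + -4)(4)| = 8 m
7–12 s: v = 0 at t = 9 s; triangle areas 4 + 9 = 13 m
12–15 s: |½(6 + 10)(3)| = 24 m
15–18 s: v = 0 at t = 17.5 s; triangle areas 12.5 + 0.5 = 13 m
Total distance = 68.5 m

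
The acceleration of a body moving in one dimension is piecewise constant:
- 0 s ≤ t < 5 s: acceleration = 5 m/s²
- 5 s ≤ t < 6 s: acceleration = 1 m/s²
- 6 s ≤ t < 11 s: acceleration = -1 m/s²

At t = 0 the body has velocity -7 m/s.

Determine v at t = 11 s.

14 m/s

Δv equals the area under the a-t graph; then v = v₀ + Δv.
0–5 s: 5 × 5 = 25 m/s
5–6 s: 1 × 1 = 1 m/s
6–11 s: -1 × 5 = -5 m/s
Δv = 21 m/s, so v(11) = -7 + (21) = 14 m/s.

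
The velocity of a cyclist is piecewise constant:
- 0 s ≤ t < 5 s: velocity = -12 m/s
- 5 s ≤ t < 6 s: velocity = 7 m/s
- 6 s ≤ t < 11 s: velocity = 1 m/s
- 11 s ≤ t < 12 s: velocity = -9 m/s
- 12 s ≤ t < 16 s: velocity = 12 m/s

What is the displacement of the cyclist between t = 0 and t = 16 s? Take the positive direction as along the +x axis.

-9 m

Displacement is the signed area under the v-t curve.
0–5 s: -12 × 5 = -60 m
5–6 s: 7 × 1 = 7 m
6–11 s: 1 × 5 = 5 m
11–12 s: -9 × 1 = -9 m
12–16 s: 12 × 4 = 48 m
Net displacement = -9 m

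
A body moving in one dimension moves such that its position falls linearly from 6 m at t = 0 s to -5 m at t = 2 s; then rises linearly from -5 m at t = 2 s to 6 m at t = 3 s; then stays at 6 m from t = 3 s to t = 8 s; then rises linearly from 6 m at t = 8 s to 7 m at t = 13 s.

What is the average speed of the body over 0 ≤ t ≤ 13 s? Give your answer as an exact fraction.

23/13 m/s

Average speed = (total path length)/(elapsed time); on a piecewise-linear x-t graph the path length is Σ|Δx|.
0–2 s: |Δx| = |-5 − 6| = 11 m
2–3 s: |Δx| = |6 − -5| = 11 m
3–8 s: |Δx| = |6 − 6| = 0 m
8–13 s: |Δx| = |7 − 6| = 1 m
Total path = 23 m; average speed = 23/13 = 23/13 m/s.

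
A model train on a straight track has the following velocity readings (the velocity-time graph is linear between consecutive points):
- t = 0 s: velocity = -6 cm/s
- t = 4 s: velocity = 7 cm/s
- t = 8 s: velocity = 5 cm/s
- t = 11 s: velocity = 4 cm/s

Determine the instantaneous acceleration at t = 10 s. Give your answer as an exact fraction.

Acceleration is the slope of the v-t graph on 8–11 s: (4 − 5)/(11 − 8) = -1/3 cm/s².

-1/3 cm/s²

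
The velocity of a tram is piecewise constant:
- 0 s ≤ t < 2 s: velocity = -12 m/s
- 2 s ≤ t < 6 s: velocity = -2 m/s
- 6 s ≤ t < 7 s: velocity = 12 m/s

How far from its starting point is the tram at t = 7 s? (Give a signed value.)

Net displacement equals the area under the velocity-time graph (areas below the axis count negative).
0–2 s: -12 × 2 = -24 m
2–6 s: -2 × 4 = -8 m
6–7 s: 12 × 1 = 12 m
Net displacement = -20 m

-20 m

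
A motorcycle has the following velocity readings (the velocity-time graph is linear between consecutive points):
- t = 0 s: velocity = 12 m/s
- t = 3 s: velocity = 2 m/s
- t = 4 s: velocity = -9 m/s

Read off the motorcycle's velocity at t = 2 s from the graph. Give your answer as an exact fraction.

16/3 m/s

On 0–3 s the graph is linear from 12 to 2 m/s: v(2) = 12 + (2 − 12)·(2 − 0)/(3 − 0) = 16/3 m/s.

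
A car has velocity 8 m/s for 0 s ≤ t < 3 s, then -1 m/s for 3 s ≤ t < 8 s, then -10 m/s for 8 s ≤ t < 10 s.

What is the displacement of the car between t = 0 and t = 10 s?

-1 m

Displacement is the signed area under the v-t curve.
0–3 s: 8 × 3 = 24 m
3–8 s: -1 × 5 = -5 m
8–10 s: -10 × 2 = -20 m
Net displacement = -1 m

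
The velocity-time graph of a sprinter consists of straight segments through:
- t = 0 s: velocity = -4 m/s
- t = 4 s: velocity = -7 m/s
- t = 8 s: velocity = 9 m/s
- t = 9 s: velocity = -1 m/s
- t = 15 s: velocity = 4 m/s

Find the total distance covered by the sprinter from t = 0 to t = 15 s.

Distance (not displacement) is the total path length: add the absolute areas under v-t.
0–4 s: |½(-4 + -7)(4)| = 22 m
4–8 s: v = 0 at t = 5.75 s; triangle areas 6.125 + 10.125 = 16.25 m
8–9 s: v = 0 at t = 8.9 s; triangle areas 4.05 + 0.05 = 4.1 m
9–15 s: v = 0 at t = 10.2 s; triangle areas 0.6 + 9.6 = 10.2 m
Total distance = 52.55 m

52.55 m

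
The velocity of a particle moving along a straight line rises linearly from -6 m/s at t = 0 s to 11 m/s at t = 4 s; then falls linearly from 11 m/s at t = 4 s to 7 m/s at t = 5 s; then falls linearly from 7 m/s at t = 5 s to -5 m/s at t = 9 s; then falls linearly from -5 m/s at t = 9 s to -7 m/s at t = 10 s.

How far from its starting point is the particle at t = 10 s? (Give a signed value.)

17 m

Displacement is the signed area under the v-t curve.
0–4 s: ½(-6 + 11)(4) = 10 m
4–5 s: ½(11 + 7)(1) = 9 m
5–9 s: ½(7 + -5)(4) = 4 m
9–10 s: ½(-5 + -7)(1) = -6 m
Net displacement = 17 m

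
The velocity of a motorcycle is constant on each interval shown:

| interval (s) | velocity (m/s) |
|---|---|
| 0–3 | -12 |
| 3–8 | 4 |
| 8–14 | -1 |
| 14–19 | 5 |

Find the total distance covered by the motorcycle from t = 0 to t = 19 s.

87 m

Distance (not displacement) is the total path length: add the absolute areas under v-t.
0–3 s: |-12| × 3 = 36 m
3–8 s: |4| × 5 = 20 m
8–14 s: |-1| × 6 = 6 m
14–19 s: |5| × 5 = 25 m
Total distance = 87 m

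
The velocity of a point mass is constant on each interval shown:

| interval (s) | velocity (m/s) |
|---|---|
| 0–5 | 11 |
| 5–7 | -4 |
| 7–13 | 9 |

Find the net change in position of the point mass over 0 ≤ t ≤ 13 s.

Net displacement equals the area under the velocity-time graph (areas below the axis count negative).
0–5 s: 11 × 5 = 55 m
5–7 s: -4 × 2 = -8 m
7–13 s: 9 × 6 = 54 m
Net displacement = 101 m

101 m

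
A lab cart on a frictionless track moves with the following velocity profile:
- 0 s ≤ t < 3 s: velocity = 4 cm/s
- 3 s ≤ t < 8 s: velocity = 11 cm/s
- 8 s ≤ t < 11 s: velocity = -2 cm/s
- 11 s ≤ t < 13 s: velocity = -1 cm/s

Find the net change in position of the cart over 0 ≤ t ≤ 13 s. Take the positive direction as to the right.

Displacement is the signed area under the v-t curve.
0–3 s: 4 × 3 = 12 cm
3–8 s: 11 × 5 = 55 cm
8–11 s: -2 × 3 = -6 cm
11–13 s: -1 × 2 = -2 cm
Net displacement = 59 cm

59 cm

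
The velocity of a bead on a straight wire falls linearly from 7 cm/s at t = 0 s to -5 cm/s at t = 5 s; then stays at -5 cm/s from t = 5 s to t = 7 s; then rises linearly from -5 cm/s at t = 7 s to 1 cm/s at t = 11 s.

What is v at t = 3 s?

On 0–5 s the graph is linear from 7 to -5 cm/s: v(3) = 7 + (-5 − 7)·(3 − 0)/(5 − 0) = -0.2 cm/s.

-0.2 cm/s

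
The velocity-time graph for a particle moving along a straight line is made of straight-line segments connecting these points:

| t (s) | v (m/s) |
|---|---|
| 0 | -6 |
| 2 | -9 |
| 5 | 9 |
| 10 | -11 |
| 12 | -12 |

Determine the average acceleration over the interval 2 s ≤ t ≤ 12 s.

-0.3 m/s²

Average acceleration = Δv/Δt = (-12 − -9)/(12 − 2) = -0.3 m/s².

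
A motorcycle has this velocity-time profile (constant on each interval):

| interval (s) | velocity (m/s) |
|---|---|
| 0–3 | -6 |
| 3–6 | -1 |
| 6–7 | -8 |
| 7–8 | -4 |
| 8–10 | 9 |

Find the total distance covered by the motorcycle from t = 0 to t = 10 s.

Total distance travelled is ∫|v| dt — sum the magnitudes of each area piece.
0–3 s: |-6| × 3 = 18 m
3–6 s: |-1| × 3 = 3 m
6–7 s: |-8| × 1 = 8 m
7–8 s: |-4| × 1 = 4 m
8–10 s: |9| × 2 = 18 m
Total distance = 51 m

51 m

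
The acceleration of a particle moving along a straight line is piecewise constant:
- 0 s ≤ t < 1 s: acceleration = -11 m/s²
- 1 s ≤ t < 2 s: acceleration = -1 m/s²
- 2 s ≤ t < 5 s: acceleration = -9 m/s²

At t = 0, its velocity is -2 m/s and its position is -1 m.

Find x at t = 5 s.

-104.5 m

On each constant-a segment, Δv = aΔt and Δx = v₀Δt + ½aΔt²; chain segment to segment.
0–1 s: v starts -2 m/s; Δx = -2·1 + ½·-11·1² = -7.5 m; v ends -13 m/s.
1–2 s: v starts -13 m/s; Δx = -13·1 + ½·-1·1² = -13.5 m; v ends -14 m/s.
2–5 s: v starts -14 m/s; Δx = -14·3 + ½·-9·3² = -82.5 m; v ends -41 m/s.
x(5) = -1 + Σ Δx = -104.5 m.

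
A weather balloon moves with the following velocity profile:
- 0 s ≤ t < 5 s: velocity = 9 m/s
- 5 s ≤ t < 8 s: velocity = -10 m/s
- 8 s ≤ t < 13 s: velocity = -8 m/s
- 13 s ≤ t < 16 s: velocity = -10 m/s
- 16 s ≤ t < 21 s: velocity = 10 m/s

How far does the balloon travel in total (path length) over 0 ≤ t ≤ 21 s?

195 m

Distance (not displacement) is the total path length: add the absolute areas under v-t.
0–5 s: |9| × 5 = 45 m
5–8 s: |-10| × 3 = 30 m
8–13 s: |-8| × 5 = 40 m
13–16 s: |-10| × 3 = 30 m
16–21 s: |10| × 5 = 50 m
Total distance = 195 m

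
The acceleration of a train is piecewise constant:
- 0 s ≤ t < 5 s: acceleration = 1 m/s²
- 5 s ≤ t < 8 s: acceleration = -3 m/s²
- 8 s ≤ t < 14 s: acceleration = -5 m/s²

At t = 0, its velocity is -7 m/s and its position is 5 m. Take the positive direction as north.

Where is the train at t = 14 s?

On each constant-a segment, Δv = aΔt and Δx = v₀Δt + ½aΔt²; chain segment to segment.
0–5 s: v starts -7 m/s; Δx = -7·5 + ½·1·5² = -22.5 m; v ends -2 m/s.
5–8 s: v starts -2 m/s; Δx = -2·3 + ½·-3·3² = -19.5 m; v ends -11 m/s.
8–14 s: v starts -11 m/s; Δx = -11·6 + ½·-5·6² = -156 m; v ends -41 m/s.
x(14) = 5 + Σ Δx = -193 m.

-193 m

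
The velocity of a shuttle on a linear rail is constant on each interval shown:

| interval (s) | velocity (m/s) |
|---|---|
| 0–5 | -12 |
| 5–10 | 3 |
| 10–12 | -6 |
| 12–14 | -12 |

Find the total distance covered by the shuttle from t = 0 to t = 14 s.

111 m

Total distance travelled is ∫|v| dt — sum the magnitudes of each area piece.
0–5 s: |-12| × 5 = 60 m
5–10 s: |3| × 5 = 15 m
10–12 s: |-6| × 2 = 12 m
12–14 s: |-12| × 2 = 24 m
Total distance = 111 m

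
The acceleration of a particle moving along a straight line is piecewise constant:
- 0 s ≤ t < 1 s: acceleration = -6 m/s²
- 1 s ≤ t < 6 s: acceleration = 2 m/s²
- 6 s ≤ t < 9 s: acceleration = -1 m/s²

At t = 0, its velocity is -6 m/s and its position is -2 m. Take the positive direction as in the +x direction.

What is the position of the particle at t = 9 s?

On each constant-a segment, Δv = aΔt and Δx = v₀Δt + ½aΔt²; chain segment to segment.
0–1 s: v starts -6 m/s; Δx = -6·1 + ½·-6·1² = -9 m; v ends -12 m/s.
1–6 s: v starts -12 m/s; Δx = -12·5 + ½·2·5² = -35 m; v ends -2 m/s.
6–9 s: v starts -2 m/s; Δx = -2·3 + ½·-1·3² = -10.5 m; v ends -5 m/s.
x(9) = -2 + Σ Δx = -56.5 m.

-56.5 m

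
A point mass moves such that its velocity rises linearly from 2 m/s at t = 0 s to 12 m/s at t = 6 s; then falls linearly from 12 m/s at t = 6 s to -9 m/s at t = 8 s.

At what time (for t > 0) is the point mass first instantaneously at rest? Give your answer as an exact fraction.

t = 50/7 s

v changes sign on 6–8 s (from 12 to -9); the graph is linear there, so v = 0 at t = 6 + (-12)·(8 − 6)/(-9 − 12) = 50/7 s.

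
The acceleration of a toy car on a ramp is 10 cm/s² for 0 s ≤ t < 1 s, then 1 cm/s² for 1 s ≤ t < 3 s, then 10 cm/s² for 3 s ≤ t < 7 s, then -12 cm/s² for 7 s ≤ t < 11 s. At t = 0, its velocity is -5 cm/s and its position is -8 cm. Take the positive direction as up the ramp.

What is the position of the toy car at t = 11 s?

204 cm

On each constant-a segment, Δv = aΔt and Δx = v₀Δt + ½aΔt²; chain segment to segment.
0–1 s: v starts -5 cm/s; Δx = -5·1 + ½·10·1² = 0 cm; v ends 5 cm/s.
1–3 s: v starts 5 cm/s; Δx = 5·2 + ½·1·2² = 12 cm; v ends 7 cm/s.
3–7 s: v starts 7 cm/s; Δx = 7·4 + ½·10·4² = 108 cm; v ends 47 cm/s.
7–11 s: v starts 47 cm/s; Δx = 47·4 + ½·-12·4² = 92 cm; v ends -1 cm/s.
x(11) = -8 + Σ Δx = 204 cm.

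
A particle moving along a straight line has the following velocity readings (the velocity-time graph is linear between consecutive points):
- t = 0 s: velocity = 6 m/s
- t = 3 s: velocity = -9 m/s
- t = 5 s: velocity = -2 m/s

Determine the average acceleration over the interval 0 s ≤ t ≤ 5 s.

Average acceleration = Δv/Δt = (-2 − 6)/(5 − 0) = -1.6 m/s².

-1.6 m/s²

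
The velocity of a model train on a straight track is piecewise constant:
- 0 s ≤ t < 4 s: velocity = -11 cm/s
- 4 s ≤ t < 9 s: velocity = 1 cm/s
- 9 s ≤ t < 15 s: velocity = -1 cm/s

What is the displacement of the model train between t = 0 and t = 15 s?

-45 cm

Net displacement equals the area under the velocity-time graph (areas below the axis count negative).
0–4 s: -11 × 4 = -44 cm
4–9 s: 1 × 5 = 5 cm
9–15 s: -1 × 6 = -6 cm
Net displacement = -45 cm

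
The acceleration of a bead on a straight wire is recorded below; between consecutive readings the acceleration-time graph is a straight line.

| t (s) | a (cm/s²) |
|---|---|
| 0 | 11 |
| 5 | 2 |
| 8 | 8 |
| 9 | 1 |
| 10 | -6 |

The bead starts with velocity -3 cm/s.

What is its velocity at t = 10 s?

46.5 cm/s

Δv equals the area under the a-t graph; then v = v₀ + Δv.
0–5 s: ½(11 + 2)(5) = 32.5 cm/s
5–8 s: ½(2 + 8)(3) = 15 cm/s
8–9 s: ½(8 + 1)(1) = 4.5 cm/s
9–10 s: ½(1 + -6)(1) = -2.5 cm/s
Δv = 49.5 cm/s, so v(10) = -3 + (49.5) = 46.5 cm/s.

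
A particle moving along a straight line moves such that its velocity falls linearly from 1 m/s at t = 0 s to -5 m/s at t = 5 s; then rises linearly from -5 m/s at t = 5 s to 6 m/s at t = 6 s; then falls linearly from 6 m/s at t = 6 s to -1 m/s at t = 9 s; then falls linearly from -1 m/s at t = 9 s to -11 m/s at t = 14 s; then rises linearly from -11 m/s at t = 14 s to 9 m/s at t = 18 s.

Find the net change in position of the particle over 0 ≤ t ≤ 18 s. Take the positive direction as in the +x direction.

Displacement is the signed area under the v-t curve.
0–5 s: ½(1 + -5)(5) = -10 m
5–6 s: ½(-5 + 6)(1) = 0.5 m
6–9 s: ½(6 + -1)(3) = 7.5 m
9–14 s: ½(-1 + -11)(5) = -30 m
14–18 s: ½(-11 + 9)(4) = -4 m
Net displacement = -36 m

-36 m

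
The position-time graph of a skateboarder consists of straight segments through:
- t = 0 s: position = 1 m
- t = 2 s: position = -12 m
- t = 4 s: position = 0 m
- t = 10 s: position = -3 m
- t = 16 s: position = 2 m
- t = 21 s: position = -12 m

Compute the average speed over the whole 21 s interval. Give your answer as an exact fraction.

Average speed = (total path length)/(elapsed time); on a piecewise-linear x-t graph the path length is Σ|Δx|.
0–2 s: |Δx| = |-12 − 1| = 13 m
2–4 s: |Δx| = |0 − -12| = 12 m
4–10 s: |Δx| = |-3 − 0| = 3 m
10–16 s: |Δx| = |2 − -3| = 5 m
16–21 s: |Δx| = |-12 − 2| = 14 m
Total path = 47 m; average speed = 47/21 = 47/21 m/s.

47/21 m/s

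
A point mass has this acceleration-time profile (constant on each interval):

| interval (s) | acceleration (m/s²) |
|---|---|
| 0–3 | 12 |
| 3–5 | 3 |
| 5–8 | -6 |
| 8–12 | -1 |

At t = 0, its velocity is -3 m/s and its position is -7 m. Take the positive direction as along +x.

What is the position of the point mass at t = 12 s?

276 m

On each constant-a segment, Δv = aΔt and Δx = v₀Δt + ½aΔt²; chain segment to segment.
0–3 s: v starts -3 m/s; Δx = -3·3 + ½·12·3² = 45 m; v ends 33 m/s.
3–5 s: v starts 33 m/s; Δx = 33·2 + ½·3·2² = 72 m; v ends 39 m/s.
5–8 s: v starts 39 m/s; Δx = 39·3 + ½·-6·3² = 90 m; v ends 21 m/s.
8–12 s: v starts 21 m/s; Δx = 21·4 + ½·-1·4² = 76 m; v ends 17 m/s.
x(12) = -7 + Σ Δx = 276 m.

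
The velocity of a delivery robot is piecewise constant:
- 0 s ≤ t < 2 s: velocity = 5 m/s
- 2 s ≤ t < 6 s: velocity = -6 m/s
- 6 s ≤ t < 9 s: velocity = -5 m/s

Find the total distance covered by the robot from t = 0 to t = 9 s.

Total distance travelled is ∫|v| dt — sum the magnitudes of each area piece.
0–2 s: |5| × 2 = 10 m
2–6 s: |-6| × 4 = 24 m
6–9 s: |-5| × 3 = 15 m
Total distance = 49 m

49 m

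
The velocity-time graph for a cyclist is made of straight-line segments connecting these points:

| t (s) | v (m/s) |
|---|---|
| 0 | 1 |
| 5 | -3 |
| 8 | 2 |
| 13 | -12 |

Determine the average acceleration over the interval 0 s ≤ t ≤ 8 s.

0.125 m/s²

Average acceleration = Δv/Δt = (2 − 1)/(8 − 0) = 0.125 m/s².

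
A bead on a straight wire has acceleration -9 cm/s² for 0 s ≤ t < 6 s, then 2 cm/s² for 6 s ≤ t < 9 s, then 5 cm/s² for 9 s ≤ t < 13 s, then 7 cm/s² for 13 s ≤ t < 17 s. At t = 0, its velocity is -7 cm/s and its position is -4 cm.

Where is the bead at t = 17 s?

On each constant-a segment, Δv = aΔt and Δx = v₀Δt + ½aΔt²; chain segment to segment.
0–6 s: v starts -7 cm/s; Δx = -7·6 + ½·-9·6² = -204 cm; v ends -61 cm/s.
6–9 s: v starts -61 cm/s; Δx = -61·3 + ½·2·3² = -174 cm; v ends -55 cm/s.
9–13 s: v starts -55 cm/s; Δx = -55·4 + ½·5·4² = -180 cm; v ends -35 cm/s.
13–17 s: v starts -35 cm/s; Δx = -35·4 + ½·7·4² = -84 cm; v ends -7 cm/s.
x(17) = -4 + Σ Δx = -646 cm.

-646 cm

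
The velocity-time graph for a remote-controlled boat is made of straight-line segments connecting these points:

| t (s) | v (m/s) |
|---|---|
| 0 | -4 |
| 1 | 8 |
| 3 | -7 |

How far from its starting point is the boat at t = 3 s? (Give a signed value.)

3 m

Displacement is the signed area under the v-t curve.
0–1 s: ½(-4 + 8)(1) = 2 m
1–3 s: ½(8 + -7)(2) = 1 m
Net displacement = 3 m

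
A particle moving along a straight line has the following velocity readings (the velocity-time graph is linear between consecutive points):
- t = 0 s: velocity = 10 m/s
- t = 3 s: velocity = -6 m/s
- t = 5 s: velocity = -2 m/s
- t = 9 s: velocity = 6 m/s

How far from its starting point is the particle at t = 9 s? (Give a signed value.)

6 m

Net displacement equals the area under the velocity-time graph (areas below the axis count negative).
0–3 s: ½(10 + -6)(3) = 6 m
3–5 s: ½(-6 + -2)(2) = -8 m
5–9 s: ½(-2 + 6)(4) = 8 m
Net displacement = 6 m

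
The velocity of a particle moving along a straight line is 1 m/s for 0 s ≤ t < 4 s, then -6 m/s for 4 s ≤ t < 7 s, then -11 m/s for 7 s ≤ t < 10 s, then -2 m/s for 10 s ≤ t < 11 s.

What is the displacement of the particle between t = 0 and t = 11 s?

-49 m

Net displacement equals the area under the velocity-time graph (areas below the axis count negative).
0–4 s: 1 × 4 = 4 m
4–7 s: -6 × 3 = -18 m
7–10 s: -11 × 3 = -33 m
10–11 s: -2 × 1 = -2 m
Net displacement = -49 m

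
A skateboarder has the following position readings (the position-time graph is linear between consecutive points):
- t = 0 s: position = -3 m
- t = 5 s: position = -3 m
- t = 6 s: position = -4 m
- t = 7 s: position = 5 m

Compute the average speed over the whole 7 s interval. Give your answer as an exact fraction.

10/7 m/s

Average speed = (total path length)/(elapsed time); on a piecewise-linear x-t graph the path length is Σ|Δx|.
0–5 s: |Δx| = |-3 − -3| = 0 m
5–6 s: |Δx| = |-4 − -3| = 1 m
6–7 s: |Δx| = |5 − -4| = 9 m
Total path = 10 m; average speed = 10/7 = 10/7 m/s.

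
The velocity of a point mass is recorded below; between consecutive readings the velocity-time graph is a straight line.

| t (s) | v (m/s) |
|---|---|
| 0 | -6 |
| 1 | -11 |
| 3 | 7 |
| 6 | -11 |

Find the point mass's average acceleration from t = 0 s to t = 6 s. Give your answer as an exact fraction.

-5/6 m/s²

Average acceleration = Δv/Δt = (-11 − -6)/(6 − 0) = -5/6 m/s².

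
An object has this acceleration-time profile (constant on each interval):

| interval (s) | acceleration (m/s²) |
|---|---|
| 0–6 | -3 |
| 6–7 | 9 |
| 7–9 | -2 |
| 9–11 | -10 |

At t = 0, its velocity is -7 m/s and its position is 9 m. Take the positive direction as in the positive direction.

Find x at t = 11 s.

On each constant-a segment, Δv = aΔt and Δx = v₀Δt + ½aΔt²; chain segment to segment.
0–6 s: v starts -7 m/s; Δx = -7·6 + ½·-3·6² = -96 m; v ends -25 m/s.
6–7 s: v starts -25 m/s; Δx = -25·1 + ½·9·1² = -20.5 m; v ends -16 m/s.
7–9 s: v starts -16 m/s; Δx = -16·2 + ½·-2·2² = -36 m; v ends -20 m/s.
9–11 s: v starts -20 m/s; Δx = -20·2 + ½·-10·2² = -60 m; v ends -40 m/s.
x(11) = 9 + Σ Δx = -203.5 m.

-203.5 m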